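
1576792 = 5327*296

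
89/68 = 1+21/68 = 1.31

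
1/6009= 1/6009 = 0.00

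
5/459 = 5/459 =0.01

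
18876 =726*26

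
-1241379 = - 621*1999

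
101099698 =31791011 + 69308687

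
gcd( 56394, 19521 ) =2169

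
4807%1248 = 1063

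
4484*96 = 430464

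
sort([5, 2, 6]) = [ 2 , 5,  6]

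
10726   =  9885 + 841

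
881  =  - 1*(  -  881)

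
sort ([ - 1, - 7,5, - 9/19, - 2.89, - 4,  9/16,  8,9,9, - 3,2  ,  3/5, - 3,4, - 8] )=[ - 8, - 7,-4,-3, - 3,  -  2.89 , - 1, - 9/19, 9/16,  3/5,2, 4, 5,8,9,9] 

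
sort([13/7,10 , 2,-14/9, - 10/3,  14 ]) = [ - 10/3, - 14/9,  13/7,2, 10,14 ]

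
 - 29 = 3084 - 3113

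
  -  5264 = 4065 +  - 9329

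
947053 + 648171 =1595224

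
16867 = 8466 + 8401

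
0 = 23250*0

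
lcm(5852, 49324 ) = 345268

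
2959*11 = 32549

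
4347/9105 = 1449/3035 = 0.48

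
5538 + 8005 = 13543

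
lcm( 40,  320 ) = 320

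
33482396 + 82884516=116366912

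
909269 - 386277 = 522992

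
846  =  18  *47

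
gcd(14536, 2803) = 1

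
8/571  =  8/571 = 0.01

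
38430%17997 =2436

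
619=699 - 80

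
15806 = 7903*2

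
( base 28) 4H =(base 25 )54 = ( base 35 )3O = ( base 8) 201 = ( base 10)129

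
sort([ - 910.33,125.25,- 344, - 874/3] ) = [ - 910.33, - 344, - 874/3,125.25]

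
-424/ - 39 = 10 + 34/39 = 10.87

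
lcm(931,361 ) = 17689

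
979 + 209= 1188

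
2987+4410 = 7397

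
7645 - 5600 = 2045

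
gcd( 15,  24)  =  3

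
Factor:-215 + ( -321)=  - 2^3 * 67^1  =  - 536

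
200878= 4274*47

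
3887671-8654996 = - 4767325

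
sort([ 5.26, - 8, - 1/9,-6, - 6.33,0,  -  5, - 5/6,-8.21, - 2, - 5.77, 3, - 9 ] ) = [ - 9 , - 8.21, - 8, - 6.33, - 6 ,  -  5.77, -5, - 2, -5/6, - 1/9,0, 3,5.26]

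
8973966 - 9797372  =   - 823406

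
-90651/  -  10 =90651/10 = 9065.10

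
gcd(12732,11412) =12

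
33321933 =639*52147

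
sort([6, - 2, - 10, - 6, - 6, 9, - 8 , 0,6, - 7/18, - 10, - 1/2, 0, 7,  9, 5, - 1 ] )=[  -  10, - 10, - 8, - 6, -6,-2,- 1, - 1/2, - 7/18 , 0, 0, 5,6, 6, 7, 9 , 9] 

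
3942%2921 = 1021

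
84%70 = 14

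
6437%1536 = 293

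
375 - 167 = 208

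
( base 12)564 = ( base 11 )664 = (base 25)16L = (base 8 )1434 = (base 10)796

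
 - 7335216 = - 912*8043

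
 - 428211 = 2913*( - 147) 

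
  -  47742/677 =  - 47742/677 = - 70.52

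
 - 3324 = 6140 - 9464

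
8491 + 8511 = 17002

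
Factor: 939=3^1*313^1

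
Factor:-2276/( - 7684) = 569/1921 = 17^( - 1)*113^(-1)*569^1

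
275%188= 87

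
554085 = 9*61565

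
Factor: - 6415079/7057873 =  - 11^1*17^( - 1) * 19^( - 1)*21851^( - 1 ) * 583189^1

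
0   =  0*3489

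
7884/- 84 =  - 94+1/7 = - 93.86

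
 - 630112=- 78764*8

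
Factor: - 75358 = -2^1*41^1*919^1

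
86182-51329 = 34853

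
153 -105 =48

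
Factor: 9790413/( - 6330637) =  -  3^1*1409^( - 1)*4493^( - 1 )*3263471^1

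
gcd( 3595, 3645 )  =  5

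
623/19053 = 623/19053 = 0.03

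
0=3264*0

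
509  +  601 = 1110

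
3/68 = 3/68 = 0.04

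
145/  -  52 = -145/52 = - 2.79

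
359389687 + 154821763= 514211450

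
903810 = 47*19230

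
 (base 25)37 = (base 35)2C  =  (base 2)1010010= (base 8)122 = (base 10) 82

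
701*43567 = 30540467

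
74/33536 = 37/16768 = 0.00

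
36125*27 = 975375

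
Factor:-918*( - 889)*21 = 2^1 * 3^4*7^2*17^1*127^1=17138142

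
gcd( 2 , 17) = 1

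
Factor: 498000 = 2^4*3^1*5^3*83^1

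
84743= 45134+39609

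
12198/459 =4066/153 = 26.58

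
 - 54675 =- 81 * 675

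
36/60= 3/5 = 0.60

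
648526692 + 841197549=1489724241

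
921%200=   121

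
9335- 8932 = 403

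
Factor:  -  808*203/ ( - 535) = 164024/535 = 2^3 * 5^( - 1)*7^1*29^1* 101^1*107^( - 1 ) 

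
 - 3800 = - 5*760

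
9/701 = 9/701=0.01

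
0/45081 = 0= 0.00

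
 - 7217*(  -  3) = 21651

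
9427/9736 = 9427/9736 = 0.97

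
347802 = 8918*39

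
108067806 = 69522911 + 38544895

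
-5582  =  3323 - 8905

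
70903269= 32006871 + 38896398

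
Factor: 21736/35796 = 2^1*3^( - 1) * 11^1*13^1*157^ ( - 1 ) = 286/471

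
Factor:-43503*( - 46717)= 3^1*11^1*17^1*31^1*137^1*853^1 =2032329651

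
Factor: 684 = 2^2*3^2*19^1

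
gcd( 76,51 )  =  1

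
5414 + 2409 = 7823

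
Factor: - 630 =-2^1*3^2*5^1*7^1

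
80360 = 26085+54275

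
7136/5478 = 1 + 829/2739=1.30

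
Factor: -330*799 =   -  2^1*3^1*5^1*11^1*17^1*47^1  =  - 263670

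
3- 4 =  - 1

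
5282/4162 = 2641/2081 = 1.27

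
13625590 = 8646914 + 4978676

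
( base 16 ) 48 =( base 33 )26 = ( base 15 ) 4c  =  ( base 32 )28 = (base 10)72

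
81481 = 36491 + 44990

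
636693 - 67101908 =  -66465215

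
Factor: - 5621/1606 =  - 2^ ( - 1 )*7^1 = -7/2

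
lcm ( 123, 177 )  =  7257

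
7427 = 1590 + 5837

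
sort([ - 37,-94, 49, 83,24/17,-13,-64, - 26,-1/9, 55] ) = [ - 94, - 64,-37, - 26,-13 ,  -  1/9, 24/17,49,  55,83]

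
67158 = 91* 738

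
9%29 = 9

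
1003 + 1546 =2549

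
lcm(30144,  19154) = 1838784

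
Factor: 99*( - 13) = - 3^2* 11^1 *13^1 = - 1287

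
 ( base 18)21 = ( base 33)14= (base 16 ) 25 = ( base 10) 37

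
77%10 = 7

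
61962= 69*898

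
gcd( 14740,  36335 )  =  5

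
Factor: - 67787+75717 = 7930 = 2^1 * 5^1*13^1*61^1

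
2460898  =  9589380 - 7128482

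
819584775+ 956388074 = 1775972849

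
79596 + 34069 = 113665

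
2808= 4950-2142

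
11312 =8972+2340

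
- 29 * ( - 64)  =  1856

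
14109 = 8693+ 5416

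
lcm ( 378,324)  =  2268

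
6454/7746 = 3227/3873  =  0.83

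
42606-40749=1857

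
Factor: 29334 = 2^1*3^1*4889^1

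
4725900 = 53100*89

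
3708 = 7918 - 4210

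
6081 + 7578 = 13659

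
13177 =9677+3500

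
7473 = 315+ 7158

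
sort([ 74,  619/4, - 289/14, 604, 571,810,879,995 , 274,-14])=[ - 289/14, - 14, 74,  619/4,274, 571,604, 810, 879 , 995 ] 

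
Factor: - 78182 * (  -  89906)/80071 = 7029030892/80071 =2^2*13^1 * 31^1 * 97^1*44953^1*  80071^( - 1)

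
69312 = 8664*8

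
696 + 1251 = 1947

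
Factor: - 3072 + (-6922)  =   - 9994 = - 2^1 *19^1*263^1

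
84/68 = 21/17 = 1.24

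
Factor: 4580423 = 71^1*64513^1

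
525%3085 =525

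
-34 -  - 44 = 10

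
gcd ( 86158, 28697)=1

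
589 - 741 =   -  152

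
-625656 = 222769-848425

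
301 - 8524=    - 8223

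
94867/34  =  2790+ 7/34 = 2790.21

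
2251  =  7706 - 5455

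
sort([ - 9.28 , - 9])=[-9.28, - 9]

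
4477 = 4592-115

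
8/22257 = 8/22257 =0.00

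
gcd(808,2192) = 8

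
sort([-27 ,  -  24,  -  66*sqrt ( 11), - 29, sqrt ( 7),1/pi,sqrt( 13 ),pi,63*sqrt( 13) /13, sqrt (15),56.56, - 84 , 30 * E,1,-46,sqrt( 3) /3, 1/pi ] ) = [ - 66*sqrt(11 ), - 84, - 46,  -  29, - 27, - 24, 1/pi, 1/pi  ,  sqrt( 3) /3, 1, sqrt( 7), pi,sqrt( 13), sqrt (15),63*sqrt( 13) /13,56.56, 30*E]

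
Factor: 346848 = 2^5*3^1*3613^1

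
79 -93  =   - 14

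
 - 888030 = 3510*( - 253 ) 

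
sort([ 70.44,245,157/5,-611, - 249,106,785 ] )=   [ - 611, - 249  ,  157/5,70.44,106 , 245, 785] 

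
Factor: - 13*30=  - 2^1 * 3^1 * 5^1*13^1=- 390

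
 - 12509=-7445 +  - 5064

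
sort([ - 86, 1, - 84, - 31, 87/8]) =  [ - 86, - 84 , - 31,  1,  87/8]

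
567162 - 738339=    - 171177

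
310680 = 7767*40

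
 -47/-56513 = 47/56513 = 0.00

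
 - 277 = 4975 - 5252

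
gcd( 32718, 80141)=1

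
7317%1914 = 1575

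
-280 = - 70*4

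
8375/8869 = 8375/8869 = 0.94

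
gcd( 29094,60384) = 6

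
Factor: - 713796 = -2^2*3^1*17^1*3499^1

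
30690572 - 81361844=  - 50671272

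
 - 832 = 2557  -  3389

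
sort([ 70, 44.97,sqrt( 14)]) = [sqrt( 14),44.97,70 ]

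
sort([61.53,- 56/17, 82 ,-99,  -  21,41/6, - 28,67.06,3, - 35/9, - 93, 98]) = [ - 99, - 93, - 28, - 21, - 35/9, - 56/17 , 3, 41/6, 61.53, 67.06,82,98] 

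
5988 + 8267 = 14255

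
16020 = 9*1780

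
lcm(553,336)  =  26544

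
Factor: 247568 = 2^4 * 15473^1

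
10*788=7880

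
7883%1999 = 1886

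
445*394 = 175330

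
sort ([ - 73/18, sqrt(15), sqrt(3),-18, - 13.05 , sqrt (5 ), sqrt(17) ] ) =[ - 18,-13.05, - 73/18 , sqrt( 3 ),sqrt( 5),sqrt (15 ), sqrt( 17)]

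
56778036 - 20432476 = 36345560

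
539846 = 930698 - 390852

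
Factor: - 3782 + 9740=5958  =  2^1  *  3^2 * 331^1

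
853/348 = 853/348=2.45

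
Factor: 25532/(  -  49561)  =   - 2^2 *13^1*29^( - 1)*491^1*1709^(-1)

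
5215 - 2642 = 2573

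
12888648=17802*724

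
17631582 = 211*83562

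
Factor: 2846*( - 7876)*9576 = -2^6*3^2*7^1*11^1*19^1*179^1*1423^1 = -  214646959296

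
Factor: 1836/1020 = 9/5 = 3^2 * 5^ ( - 1 )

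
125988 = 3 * 41996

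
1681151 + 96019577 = 97700728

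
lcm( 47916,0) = 0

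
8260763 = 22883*361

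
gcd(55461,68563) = 1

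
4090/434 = 2045/217 = 9.42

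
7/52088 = 7/52088 = 0.00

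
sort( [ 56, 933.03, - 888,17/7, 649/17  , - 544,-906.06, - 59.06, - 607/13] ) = [ - 906.06,-888,-544, - 59.06,-607/13,17/7,649/17, 56,  933.03]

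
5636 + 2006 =7642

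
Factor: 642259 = 101^1 * 6359^1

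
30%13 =4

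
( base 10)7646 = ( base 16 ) 1dde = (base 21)h72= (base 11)5821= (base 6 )55222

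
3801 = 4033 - 232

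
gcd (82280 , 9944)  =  88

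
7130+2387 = 9517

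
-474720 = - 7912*60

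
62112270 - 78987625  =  -16875355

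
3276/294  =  11 + 1/7 = 11.14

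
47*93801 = 4408647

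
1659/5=1659/5= 331.80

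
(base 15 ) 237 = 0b111110110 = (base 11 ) 417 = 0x1f6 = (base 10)502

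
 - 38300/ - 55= 696 + 4/11 =696.36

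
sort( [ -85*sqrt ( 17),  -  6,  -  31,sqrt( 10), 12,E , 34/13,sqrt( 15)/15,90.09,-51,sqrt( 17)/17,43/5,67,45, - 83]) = [ - 85*sqrt (17 ),-83, - 51, - 31, - 6,sqrt(17)/17,sqrt (15)/15,34/13,E, sqrt(10),43/5,12,45,67,90.09]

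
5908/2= 2954 = 2954.00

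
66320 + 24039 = 90359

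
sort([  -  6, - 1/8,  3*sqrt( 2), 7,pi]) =[ -6, - 1/8, pi,  3*sqrt(2),7 ] 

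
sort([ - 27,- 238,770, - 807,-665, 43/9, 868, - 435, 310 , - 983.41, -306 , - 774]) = [-983.41, - 807, - 774  , - 665, - 435, - 306,-238, - 27, 43/9, 310,770, 868 ]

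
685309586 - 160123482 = 525186104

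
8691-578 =8113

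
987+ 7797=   8784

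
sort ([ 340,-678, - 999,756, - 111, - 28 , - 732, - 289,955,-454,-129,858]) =[-999,- 732, - 678, - 454, - 289 , - 129, -111,-28,  340, 756,858,955] 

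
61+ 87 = 148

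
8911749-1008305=7903444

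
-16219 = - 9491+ - 6728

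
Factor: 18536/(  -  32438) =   -  2^2 * 7^(-1)=- 4/7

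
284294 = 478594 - 194300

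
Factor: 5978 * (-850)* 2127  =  -2^2*3^1*5^2  *  7^2*17^1*61^1*709^1 = - 10807925100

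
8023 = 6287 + 1736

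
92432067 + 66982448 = 159414515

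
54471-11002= 43469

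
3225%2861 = 364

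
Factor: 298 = 2^1*149^1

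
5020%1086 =676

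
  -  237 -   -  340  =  103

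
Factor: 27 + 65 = 2^2 * 23^1 = 92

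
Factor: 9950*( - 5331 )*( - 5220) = 2^3*3^3*5^3*29^1*199^1*1777^1  =  276886809000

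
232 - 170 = 62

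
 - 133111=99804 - 232915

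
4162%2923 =1239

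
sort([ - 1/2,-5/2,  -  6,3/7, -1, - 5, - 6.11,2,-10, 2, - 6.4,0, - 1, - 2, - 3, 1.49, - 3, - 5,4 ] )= [- 10,-6.4,  -  6.11, - 6, - 5, - 5, - 3, - 3,-5/2, - 2, - 1, - 1,-1/2,0,3/7,  1.49,2, 2,4]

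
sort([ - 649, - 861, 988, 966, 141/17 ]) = [-861, - 649, 141/17 , 966, 988]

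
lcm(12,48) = 48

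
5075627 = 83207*61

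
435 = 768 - 333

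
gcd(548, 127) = 1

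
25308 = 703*36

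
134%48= 38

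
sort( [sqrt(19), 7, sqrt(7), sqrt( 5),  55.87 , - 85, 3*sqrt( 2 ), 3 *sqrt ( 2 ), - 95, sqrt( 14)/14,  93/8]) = [ -95, - 85,sqrt(14)/14, sqrt(5),sqrt(7 ),3*sqrt (2 ),3*sqrt( 2), sqrt(19 ), 7, 93/8, 55.87 ] 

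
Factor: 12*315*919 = 3473820  =  2^2*3^3*5^1*7^1*919^1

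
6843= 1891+4952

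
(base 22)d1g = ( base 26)99c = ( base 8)14272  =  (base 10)6330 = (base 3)22200110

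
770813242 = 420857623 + 349955619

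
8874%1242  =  180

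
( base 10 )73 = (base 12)61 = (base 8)111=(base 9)81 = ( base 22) 37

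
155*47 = 7285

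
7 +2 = 9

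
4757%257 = 131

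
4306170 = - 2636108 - -6942278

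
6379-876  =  5503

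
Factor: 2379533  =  13^1*183041^1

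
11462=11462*1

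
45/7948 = 45/7948 = 0.01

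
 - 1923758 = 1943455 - 3867213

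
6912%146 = 50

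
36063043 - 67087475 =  - 31024432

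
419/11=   419/11=38.09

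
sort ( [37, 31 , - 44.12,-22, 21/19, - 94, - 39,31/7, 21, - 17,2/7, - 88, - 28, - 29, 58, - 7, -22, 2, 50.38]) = [ - 94, - 88, - 44.12, - 39, - 29, - 28, - 22, - 22,  -  17,-7,  2/7, 21/19, 2, 31/7, 21, 31,37,50.38,58]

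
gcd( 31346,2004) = 2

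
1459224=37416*39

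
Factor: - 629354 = -2^1* 11^1*28607^1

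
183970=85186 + 98784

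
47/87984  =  1/1872 = 0.00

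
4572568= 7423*616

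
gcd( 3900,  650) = 650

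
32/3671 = 32/3671 = 0.01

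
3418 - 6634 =-3216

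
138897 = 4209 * 33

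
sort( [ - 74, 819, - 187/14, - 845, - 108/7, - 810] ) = [ -845, - 810, - 74, - 108/7, - 187/14, 819 ] 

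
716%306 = 104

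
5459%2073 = 1313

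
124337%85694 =38643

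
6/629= 6/629 = 0.01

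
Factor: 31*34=2^1*17^1*31^1 = 1054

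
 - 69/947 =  - 1 + 878/947 = - 0.07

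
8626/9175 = 8626/9175=   0.94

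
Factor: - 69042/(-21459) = 74/23  =  2^1*23^( - 1 )*37^1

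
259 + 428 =687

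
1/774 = 1/774 = 0.00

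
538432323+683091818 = 1221524141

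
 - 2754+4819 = 2065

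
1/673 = 1/673  =  0.00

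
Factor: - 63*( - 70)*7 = 2^1*3^2*5^1 *7^3 = 30870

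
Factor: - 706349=  -  7^1*100907^1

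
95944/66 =1453+23/33 = 1453.70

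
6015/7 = 859 + 2/7 = 859.29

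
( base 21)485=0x791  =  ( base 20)4GH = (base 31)20f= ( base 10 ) 1937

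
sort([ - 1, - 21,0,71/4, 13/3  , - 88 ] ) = [ - 88, - 21, - 1, 0,13/3, 71/4]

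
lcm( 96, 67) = 6432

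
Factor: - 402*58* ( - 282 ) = 6575112 = 2^3*3^2*29^1*47^1*67^1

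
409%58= 3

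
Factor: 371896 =2^3*7^1*29^1*229^1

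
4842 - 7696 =-2854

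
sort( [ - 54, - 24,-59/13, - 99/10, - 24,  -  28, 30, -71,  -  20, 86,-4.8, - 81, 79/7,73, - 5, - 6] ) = [ - 81 , - 71, - 54, - 28, - 24,-24,  -  20, - 99/10, - 6, - 5,-4.8,-59/13,79/7, 30,73, 86 ] 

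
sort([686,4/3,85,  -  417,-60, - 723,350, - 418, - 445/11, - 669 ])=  [ - 723, - 669,  -  418, - 417, - 60, - 445/11,  4/3,85,350,686]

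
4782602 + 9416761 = 14199363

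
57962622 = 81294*713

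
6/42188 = 3/21094=0.00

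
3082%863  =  493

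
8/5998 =4/2999 = 0.00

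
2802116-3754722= - 952606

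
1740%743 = 254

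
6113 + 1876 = 7989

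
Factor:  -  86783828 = -2^2*21695957^1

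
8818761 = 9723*907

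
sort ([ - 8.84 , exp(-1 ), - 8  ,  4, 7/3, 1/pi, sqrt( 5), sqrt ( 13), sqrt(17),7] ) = [ - 8.84, - 8, 1/pi, exp( - 1), sqrt(5),7/3,sqrt( 13), 4,sqrt(17),7 ]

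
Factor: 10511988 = 2^2 * 3^1*449^1*1951^1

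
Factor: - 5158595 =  - 5^1*13^1* 19^1 * 4177^1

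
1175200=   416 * 2825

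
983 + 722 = 1705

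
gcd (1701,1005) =3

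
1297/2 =648 + 1/2 = 648.50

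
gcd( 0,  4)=4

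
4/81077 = 4/81077=0.00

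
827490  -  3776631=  - 2949141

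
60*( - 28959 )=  - 1737540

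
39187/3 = 39187/3 = 13062.33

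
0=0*60703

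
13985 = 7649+6336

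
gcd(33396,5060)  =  1012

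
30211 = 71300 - 41089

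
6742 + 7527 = 14269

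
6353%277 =259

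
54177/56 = 967+ 25/56 =967.45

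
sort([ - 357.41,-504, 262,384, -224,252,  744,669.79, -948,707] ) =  [ - 948,  -  504, - 357.41, - 224,252 , 262 , 384, 669.79,707,  744 ]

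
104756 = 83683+21073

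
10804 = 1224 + 9580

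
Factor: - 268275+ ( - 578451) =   -  846726  =  - 2^1*3^1*141121^1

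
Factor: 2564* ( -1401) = -3592164 = -2^2*3^1*467^1*641^1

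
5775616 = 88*65632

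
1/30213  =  1/30213 = 0.00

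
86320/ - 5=-17264 + 0/1=   - 17264.00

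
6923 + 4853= 11776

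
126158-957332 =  - 831174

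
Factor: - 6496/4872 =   -  2^2*3^( - 1) = - 4/3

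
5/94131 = 5/94131 = 0.00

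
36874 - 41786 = - 4912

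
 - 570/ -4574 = 285/2287  =  0.12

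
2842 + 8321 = 11163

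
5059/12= 421 + 7/12 = 421.58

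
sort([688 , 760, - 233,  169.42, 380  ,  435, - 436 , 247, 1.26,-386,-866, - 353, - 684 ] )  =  [ - 866, - 684, - 436,- 386  , - 353, - 233, 1.26, 169.42, 247, 380, 435, 688, 760 ]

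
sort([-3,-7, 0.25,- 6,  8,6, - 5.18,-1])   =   [ - 7,  -  6, -5.18, - 3 , - 1,0.25,  6,  8] 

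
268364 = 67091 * 4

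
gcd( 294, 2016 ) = 42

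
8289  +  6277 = 14566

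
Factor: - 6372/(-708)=9=3^2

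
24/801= 8/267 = 0.03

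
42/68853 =14/22951=0.00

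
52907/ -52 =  - 52907/52=-  1017.44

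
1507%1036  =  471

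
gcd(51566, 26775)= 1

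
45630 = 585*78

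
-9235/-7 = 9235/7 = 1319.29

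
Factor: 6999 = 3^1*2333^1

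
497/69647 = 497/69647=0.01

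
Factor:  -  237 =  - 3^1 * 79^1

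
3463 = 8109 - 4646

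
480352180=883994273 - 403642093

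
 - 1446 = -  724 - 722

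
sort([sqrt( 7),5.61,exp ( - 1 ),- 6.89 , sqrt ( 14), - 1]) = [ - 6.89,-1,exp( - 1), sqrt( 7), sqrt( 14), 5.61]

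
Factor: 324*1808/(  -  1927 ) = - 2^6*3^4*41^(  -  1)*47^(-1)*113^1 = -  585792/1927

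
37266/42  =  887 + 2/7= 887.29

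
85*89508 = 7608180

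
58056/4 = 14514 = 14514.00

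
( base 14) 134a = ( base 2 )110101000110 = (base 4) 311012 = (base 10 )3398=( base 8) 6506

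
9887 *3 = 29661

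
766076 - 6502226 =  - 5736150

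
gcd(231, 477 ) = 3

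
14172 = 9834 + 4338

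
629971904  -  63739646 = 566232258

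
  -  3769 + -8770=-12539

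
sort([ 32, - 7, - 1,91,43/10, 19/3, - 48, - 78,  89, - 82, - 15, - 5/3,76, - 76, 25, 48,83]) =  [ - 82, - 78, - 76, -48, - 15, - 7, - 5/3, - 1,43/10, 19/3, 25, 32, 48, 76  ,  83,  89, 91 ] 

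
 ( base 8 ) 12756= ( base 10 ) 5614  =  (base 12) 32ba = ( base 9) 7627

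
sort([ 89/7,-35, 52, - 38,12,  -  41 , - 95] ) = [ - 95 , - 41, - 38, - 35, 12,89/7, 52 ] 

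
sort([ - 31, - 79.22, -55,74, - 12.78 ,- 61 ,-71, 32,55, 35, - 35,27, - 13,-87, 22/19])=[  -  87, - 79.22, - 71,-61 , - 55,-35,- 31, - 13,-12.78,22/19,27 , 32,35  ,  55, 74 ] 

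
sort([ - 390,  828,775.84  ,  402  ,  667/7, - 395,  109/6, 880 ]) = [ - 395, - 390,109/6,  667/7, 402, 775.84 , 828, 880 ]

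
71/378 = 71/378 = 0.19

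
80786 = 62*1303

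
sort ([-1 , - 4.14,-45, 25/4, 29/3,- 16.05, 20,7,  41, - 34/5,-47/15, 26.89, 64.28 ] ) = [ - 45, - 16.05, - 34/5, - 4.14, - 47/15 ,- 1,25/4, 7, 29/3,20,26.89, 41, 64.28 ] 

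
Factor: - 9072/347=  -  2^4 * 3^4*7^1*347^( - 1)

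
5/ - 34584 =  - 5/34584 = - 0.00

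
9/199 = 9/199 =0.05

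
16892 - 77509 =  - 60617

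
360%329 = 31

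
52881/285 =17627/95 =185.55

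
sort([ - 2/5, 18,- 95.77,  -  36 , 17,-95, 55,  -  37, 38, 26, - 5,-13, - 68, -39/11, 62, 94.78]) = [ - 95.77 ,-95, - 68,-37, - 36, - 13, - 5, - 39/11, - 2/5,  17,18,26,38, 55, 62, 94.78]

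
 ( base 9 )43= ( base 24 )1F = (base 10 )39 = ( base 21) 1I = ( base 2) 100111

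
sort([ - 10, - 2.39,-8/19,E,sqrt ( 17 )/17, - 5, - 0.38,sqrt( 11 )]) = [ - 10, - 5, - 2.39,-8/19, - 0.38,sqrt( 17) /17, E,sqrt( 11) ] 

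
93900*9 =845100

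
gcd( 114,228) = 114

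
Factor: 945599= 23^1*41113^1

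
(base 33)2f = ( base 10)81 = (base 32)2H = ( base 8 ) 121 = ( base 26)33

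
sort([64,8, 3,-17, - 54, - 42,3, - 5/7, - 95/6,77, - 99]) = [  -  99, - 54, - 42,-17,-95/6,-5/7,  3,3,8 , 64,77] 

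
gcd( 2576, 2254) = 322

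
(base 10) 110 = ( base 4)1232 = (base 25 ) 4A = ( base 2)1101110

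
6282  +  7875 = 14157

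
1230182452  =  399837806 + 830344646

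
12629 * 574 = 7249046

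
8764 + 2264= 11028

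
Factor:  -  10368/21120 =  - 3^3*5^( - 1)*11^(- 1)  =  -27/55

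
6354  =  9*706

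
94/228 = 47/114=0.41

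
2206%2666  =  2206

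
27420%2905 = 1275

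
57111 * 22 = 1256442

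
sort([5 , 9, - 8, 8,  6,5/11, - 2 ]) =[ - 8, - 2, 5/11,5, 6,8, 9 ]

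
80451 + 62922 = 143373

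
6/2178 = 1/363 = 0.00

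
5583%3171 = 2412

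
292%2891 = 292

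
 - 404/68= - 101/17 = - 5.94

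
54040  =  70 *772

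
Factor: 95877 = 3^3 *53^1*67^1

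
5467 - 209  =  5258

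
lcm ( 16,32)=32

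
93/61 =93/61 = 1.52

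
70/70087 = 70/70087 = 0.00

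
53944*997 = 53782168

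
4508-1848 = 2660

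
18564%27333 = 18564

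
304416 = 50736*6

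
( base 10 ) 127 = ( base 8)177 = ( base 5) 1002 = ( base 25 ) 52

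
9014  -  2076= 6938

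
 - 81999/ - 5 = 81999/5 = 16399.80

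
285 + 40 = 325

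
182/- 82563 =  - 1 + 6337/6351 = - 0.00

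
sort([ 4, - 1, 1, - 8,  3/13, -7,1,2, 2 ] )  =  [ - 8, -7, - 1,3/13, 1, 1, 2,2,4 ] 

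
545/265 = 2+3/53 = 2.06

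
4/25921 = 4/25921 = 0.00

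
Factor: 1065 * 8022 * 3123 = 2^1 * 3^4 * 5^1*7^1 * 71^1*191^1*347^1  =  26681131890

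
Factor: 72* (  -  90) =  - 2^4 * 3^4 * 5^1 = -  6480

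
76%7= 6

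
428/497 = 428/497 = 0.86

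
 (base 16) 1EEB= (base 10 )7915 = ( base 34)6SR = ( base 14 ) 2C55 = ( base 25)CGF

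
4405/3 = 1468  +  1/3  =  1468.33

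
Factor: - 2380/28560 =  - 1/12  =  -2^( - 2 )*3^( - 1) 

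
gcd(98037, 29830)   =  1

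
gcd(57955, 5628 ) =67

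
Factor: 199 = 199^1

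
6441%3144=153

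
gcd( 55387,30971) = 1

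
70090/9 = 7787+7/9 = 7787.78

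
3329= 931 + 2398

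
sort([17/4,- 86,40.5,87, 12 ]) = [ - 86, 17/4,12,40.5,87 ]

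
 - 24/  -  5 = 24/5=   4.80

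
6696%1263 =381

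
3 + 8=11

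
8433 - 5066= 3367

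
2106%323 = 168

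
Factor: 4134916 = 2^2*97^1*10657^1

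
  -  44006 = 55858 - 99864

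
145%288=145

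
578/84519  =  578/84519 = 0.01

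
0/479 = 0 =0.00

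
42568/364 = 10642/91 = 116.95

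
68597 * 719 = 49321243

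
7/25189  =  7/25189 = 0.00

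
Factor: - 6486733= - 11^1 *19^1 * 41^1*757^1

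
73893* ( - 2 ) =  - 147786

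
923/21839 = 923/21839 = 0.04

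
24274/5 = 24274/5 = 4854.80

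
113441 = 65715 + 47726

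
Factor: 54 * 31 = 1674 = 2^1*3^3*31^1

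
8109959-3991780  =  4118179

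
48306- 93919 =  - 45613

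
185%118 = 67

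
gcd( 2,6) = 2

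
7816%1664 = 1160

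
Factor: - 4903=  - 4903^1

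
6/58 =3/29 = 0.10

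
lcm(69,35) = 2415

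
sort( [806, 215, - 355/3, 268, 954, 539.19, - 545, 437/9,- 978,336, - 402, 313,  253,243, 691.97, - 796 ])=[ - 978,-796, - 545, - 402, - 355/3, 437/9, 215, 243, 253 , 268, 313 , 336,  539.19,691.97,  806, 954]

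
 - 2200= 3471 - 5671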